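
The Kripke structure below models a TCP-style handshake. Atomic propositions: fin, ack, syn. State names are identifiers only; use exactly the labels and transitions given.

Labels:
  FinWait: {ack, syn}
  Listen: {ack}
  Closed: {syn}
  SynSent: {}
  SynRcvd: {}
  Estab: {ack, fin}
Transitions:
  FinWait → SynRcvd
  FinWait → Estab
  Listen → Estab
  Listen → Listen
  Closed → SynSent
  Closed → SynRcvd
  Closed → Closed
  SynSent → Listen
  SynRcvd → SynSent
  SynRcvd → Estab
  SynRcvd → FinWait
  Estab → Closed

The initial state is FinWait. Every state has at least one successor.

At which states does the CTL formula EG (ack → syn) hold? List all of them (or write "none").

{FinWait, Closed, SynRcvd}

States satisfying ack → syn: {FinWait, Closed, SynSent, SynRcvd}.
States satisfying EG (ack → syn): {FinWait, Closed, SynRcvd}.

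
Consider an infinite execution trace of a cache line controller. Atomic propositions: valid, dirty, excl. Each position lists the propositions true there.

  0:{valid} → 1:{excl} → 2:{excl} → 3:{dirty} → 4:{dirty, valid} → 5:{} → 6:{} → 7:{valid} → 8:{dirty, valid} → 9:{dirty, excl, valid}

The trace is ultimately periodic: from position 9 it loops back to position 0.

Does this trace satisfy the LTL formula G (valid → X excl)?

valid → X excl must hold at every position from 0 onward. It fails at position 4, so G (valid → X excl) is false.
Positions where valid holds: 0, 4, 7, 8, 9.
Check X excl at each: 0→ok, 4→fails, 7→fails, 8→ok, 9→fails.

No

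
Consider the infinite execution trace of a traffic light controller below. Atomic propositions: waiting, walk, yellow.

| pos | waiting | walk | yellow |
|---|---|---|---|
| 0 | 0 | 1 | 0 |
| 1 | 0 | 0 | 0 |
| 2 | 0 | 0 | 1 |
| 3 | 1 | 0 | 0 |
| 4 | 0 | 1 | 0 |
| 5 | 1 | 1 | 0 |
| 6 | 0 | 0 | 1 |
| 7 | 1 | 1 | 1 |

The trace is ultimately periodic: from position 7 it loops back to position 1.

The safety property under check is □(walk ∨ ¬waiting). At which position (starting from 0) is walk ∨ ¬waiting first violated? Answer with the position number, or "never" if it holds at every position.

Check walk ∨ ¬waiting at each position in order: 0 ✓, 1 ✓, 2 ✓.
At position 3 the labels are {waiting}, so walk ∨ ¬waiting is false there. This is the first violation.

3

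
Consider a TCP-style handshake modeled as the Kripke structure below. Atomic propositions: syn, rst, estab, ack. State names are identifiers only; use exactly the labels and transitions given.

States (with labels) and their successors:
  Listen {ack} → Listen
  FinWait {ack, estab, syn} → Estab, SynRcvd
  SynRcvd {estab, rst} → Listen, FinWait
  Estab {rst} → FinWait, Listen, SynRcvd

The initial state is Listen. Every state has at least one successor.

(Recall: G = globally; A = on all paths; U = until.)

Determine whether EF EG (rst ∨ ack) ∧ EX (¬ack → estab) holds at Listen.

States satisfying EG (rst ∨ ack): {Listen, FinWait, SynRcvd, Estab}.
States satisfying EF EG (rst ∨ ack): {Listen, FinWait, SynRcvd, Estab}.
States satisfying ¬ack → estab: {Listen, FinWait, SynRcvd}.
States satisfying EX (¬ack → estab): {Listen, FinWait, SynRcvd, Estab}.
States satisfying EF EG (rst ∨ ack) ∧ EX (¬ack → estab): {Listen, FinWait, SynRcvd, Estab}.
Listen ∈ Sat(EF EG (rst ∨ ack) ∧ EX (¬ack → estab)).

Holds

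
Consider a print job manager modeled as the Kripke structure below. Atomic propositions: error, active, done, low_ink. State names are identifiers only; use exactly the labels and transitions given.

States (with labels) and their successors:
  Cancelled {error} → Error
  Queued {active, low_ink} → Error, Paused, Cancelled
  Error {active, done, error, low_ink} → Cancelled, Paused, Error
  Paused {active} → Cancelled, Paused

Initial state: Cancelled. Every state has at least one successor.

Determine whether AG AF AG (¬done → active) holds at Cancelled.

States satisfying AF AG (¬done → active): ∅.
States satisfying AG AF AG (¬done → active): ∅.
Cancelled is reachable from Cancelled and violates AF AG (¬done → active), so AG fails at Cancelled.
Cancelled ∉ Sat(AG AF AG (¬done → active)).

Violated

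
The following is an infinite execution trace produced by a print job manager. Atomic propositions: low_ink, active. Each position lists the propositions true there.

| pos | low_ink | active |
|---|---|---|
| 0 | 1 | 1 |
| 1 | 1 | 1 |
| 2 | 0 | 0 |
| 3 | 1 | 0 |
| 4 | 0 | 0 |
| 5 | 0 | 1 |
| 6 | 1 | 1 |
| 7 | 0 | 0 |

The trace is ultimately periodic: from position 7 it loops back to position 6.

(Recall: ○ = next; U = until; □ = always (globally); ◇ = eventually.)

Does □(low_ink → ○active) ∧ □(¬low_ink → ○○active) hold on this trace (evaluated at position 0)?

low_ink → ○active must hold at every position from 0 onward. It fails at position 1, so □(low_ink → ○active) is false.
Positions where low_ink holds: 0, 1, 3, 6.
Check ○active at each: 0→ok, 1→fails, 3→fails, 6→fails.
¬low_ink → ○○active must hold at every position from 0 onward. It fails at position 2, so □(¬low_ink → ○○active) is false.
Positions where ¬low_ink holds: 2, 4, 5, 7.
Check ○○active at each: 2→fails, 4→ok, 5→fails, 7→fails.
At position 0: □(low_ink → ○active) is false; □(¬low_ink → ○○active) is false; so □(low_ink → ○active) ∧ □(¬low_ink → ○○active) is false.

Violated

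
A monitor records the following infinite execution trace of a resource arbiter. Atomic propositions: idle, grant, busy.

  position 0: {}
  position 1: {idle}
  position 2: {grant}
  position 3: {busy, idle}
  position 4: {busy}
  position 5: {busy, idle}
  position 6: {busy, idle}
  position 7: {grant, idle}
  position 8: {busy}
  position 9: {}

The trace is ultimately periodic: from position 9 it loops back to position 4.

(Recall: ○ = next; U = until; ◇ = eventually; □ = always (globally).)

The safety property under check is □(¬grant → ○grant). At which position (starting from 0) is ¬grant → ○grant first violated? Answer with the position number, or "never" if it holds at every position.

0

At position 0 the labels are {} and the next position 1 has {idle}, so ¬grant → ○grant is false there. This is the first violation.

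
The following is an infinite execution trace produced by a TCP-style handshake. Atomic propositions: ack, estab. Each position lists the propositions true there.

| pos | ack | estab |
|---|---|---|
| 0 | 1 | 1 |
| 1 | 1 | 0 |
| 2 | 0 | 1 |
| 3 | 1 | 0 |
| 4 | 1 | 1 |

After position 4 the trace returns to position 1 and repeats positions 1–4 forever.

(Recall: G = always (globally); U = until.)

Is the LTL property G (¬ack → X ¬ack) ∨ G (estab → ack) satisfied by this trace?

¬ack → X ¬ack must hold at every position from 0 onward. It fails at position 2, so G (¬ack → X ¬ack) is false.
Positions where ¬ack holds: 2.
Check X ¬ack at each: 2→fails.
estab → ack must hold at every position from 0 onward. It fails at position 2, so G (estab → ack) is false.
Positions where estab holds: 0, 2, 4.
Check ack at each: 0→ok, 2→fails, 4→ok.
At position 0: G (¬ack → X ¬ack) is false; G (estab → ack) is false; so G (¬ack → X ¬ack) ∨ G (estab → ack) is false.

No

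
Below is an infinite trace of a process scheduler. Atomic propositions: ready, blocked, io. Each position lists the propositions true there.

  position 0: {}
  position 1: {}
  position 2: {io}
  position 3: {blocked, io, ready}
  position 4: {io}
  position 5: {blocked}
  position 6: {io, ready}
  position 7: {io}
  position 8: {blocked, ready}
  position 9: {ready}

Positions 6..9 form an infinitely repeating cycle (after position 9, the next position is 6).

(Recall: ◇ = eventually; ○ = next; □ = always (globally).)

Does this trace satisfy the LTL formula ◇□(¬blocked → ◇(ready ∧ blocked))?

Yes

□(¬blocked → ◇(ready ∧ blocked)) holds at position 0, which is reachable from 0, so ◇□(¬blocked → ◇(ready ∧ blocked)) holds.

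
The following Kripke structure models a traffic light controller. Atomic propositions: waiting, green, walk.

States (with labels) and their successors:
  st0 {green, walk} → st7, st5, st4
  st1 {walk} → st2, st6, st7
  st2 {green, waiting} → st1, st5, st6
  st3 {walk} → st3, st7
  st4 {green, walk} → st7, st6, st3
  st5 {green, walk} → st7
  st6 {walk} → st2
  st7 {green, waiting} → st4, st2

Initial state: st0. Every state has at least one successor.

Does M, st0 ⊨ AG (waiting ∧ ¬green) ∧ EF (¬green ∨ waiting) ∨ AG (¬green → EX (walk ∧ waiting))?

No

States satisfying waiting ∧ ¬green: ∅.
States satisfying AG (waiting ∧ ¬green): ∅.
States satisfying ¬green ∨ waiting: {st1, st2, st3, st6, st7}.
States satisfying EF (¬green ∨ waiting): {st0, st1, st2, st3, st4, st5, st6, st7}.
States satisfying AG (waiting ∧ ¬green) ∧ EF (¬green ∨ waiting): ∅.
States satisfying ¬green → EX (walk ∧ waiting): {st0, st2, st4, st5, st7}.
States satisfying AG (¬green → EX (walk ∧ waiting)): ∅.
States satisfying AG (waiting ∧ ¬green) ∧ EF (¬green ∨ waiting) ∨ AG (¬green → EX (walk ∧ waiting)): ∅.
st0 ∉ Sat(AG (waiting ∧ ¬green) ∧ EF (¬green ∨ waiting) ∨ AG (¬green → EX (walk ∧ waiting))).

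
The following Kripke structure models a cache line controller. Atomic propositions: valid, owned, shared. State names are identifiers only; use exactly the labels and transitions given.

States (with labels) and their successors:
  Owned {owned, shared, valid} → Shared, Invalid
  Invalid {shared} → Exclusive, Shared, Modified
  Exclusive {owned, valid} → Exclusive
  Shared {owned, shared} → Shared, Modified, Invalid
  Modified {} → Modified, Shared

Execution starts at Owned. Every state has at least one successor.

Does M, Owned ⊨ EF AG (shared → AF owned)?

States satisfying AG (shared → AF owned): {Exclusive}.
States satisfying EF AG (shared → AF owned): {Owned, Invalid, Exclusive, Shared, Modified}.
Some path from Owned reaches a state where AG (shared → AF owned) holds.
Owned ∈ Sat(EF AG (shared → AF owned)).

Holds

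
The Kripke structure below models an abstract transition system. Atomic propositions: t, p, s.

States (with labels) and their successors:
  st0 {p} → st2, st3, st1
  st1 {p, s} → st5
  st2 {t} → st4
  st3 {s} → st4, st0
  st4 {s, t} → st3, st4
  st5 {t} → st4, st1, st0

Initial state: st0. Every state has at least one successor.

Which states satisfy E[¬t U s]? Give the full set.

States satisfying ¬t: {st0, st1, st3}.
States satisfying s: {st1, st3, st4}.
States satisfying E[¬t U s]: {st0, st1, st3, st4}.

{st0, st1, st3, st4}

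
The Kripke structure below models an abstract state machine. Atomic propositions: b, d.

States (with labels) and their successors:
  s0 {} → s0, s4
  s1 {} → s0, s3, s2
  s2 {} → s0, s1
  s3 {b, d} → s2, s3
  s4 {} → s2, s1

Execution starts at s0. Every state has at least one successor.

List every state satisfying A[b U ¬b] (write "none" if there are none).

States satisfying b: {s3}.
States satisfying ¬b: {s0, s1, s2, s4}.
States satisfying A[b U ¬b]: {s0, s1, s2, s4}.

{s0, s1, s2, s4}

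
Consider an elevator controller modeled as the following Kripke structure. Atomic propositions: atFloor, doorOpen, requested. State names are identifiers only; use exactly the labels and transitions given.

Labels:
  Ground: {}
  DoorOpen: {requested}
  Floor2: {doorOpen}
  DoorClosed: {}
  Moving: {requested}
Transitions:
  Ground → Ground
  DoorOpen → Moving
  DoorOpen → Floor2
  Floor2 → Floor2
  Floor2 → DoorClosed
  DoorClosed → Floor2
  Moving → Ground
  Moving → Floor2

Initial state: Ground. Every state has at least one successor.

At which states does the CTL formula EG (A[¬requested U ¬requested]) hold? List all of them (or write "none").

{Ground, Floor2, DoorClosed}

States satisfying A[¬requested U ¬requested]: {Ground, Floor2, DoorClosed}.
States satisfying EG (A[¬requested U ¬requested]): {Ground, Floor2, DoorClosed}.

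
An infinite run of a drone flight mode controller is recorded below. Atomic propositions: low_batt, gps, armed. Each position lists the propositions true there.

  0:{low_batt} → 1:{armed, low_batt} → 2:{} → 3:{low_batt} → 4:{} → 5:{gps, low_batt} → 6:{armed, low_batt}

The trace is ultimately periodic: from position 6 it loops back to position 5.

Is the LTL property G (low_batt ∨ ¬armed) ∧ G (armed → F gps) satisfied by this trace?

low_batt ∨ ¬armed holds at every position 0..6, and those are all positions ever visited, so G (low_batt ∨ ¬armed) holds.
armed → F gps holds at every position 0..6, and those are all positions ever visited, so G (armed → F gps) holds.
Positions where armed holds: 1, 6.
Check F gps at each: 1→ok, 6→ok.
At position 0: G (low_batt ∨ ¬armed) is true; G (armed → F gps) is true; so G (low_batt ∨ ¬armed) ∧ G (armed → F gps) is true.

Satisfied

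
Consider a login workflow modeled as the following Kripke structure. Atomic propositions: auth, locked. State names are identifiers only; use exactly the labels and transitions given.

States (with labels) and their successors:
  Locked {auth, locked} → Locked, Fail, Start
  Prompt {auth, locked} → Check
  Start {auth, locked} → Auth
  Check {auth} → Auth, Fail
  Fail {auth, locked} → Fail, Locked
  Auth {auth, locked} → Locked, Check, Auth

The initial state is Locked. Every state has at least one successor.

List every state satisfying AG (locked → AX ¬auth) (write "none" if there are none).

none

States satisfying locked → AX ¬auth: {Check}.
States satisfying AG (locked → AX ¬auth): ∅.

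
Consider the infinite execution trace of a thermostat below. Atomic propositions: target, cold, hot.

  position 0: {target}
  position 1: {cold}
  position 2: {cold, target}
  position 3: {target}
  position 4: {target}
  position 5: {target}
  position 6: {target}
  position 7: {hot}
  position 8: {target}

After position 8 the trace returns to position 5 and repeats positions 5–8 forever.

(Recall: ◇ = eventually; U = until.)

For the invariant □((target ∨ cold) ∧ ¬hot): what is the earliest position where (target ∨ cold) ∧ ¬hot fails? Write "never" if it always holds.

7

Check (target ∨ cold) ∧ ¬hot at each position in order: 0 ✓, 1 ✓, 2 ✓, 3 ✓, 4 ✓, 5 ✓, 6 ✓.
At position 7 the labels are {hot}, so (target ∨ cold) ∧ ¬hot is false there. This is the first violation.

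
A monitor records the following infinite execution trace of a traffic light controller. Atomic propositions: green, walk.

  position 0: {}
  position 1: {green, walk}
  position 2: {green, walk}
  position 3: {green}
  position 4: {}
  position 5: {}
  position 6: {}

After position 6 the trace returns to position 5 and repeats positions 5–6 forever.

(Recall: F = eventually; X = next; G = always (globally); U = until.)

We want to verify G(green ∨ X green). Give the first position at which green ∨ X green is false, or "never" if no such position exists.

4

Check green ∨ X green at each position in order: 0 ✓, 1 ✓, 2 ✓, 3 ✓.
At position 4 the labels are {} and the next position 5 has {}, so green ∨ X green is false there. This is the first violation.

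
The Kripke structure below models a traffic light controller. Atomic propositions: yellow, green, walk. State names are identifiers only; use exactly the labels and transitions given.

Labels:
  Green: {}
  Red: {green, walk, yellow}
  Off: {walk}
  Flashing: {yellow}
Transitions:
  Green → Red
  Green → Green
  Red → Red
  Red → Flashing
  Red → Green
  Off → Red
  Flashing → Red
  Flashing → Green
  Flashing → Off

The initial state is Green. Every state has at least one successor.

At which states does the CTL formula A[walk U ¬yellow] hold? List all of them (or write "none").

{Green, Off}

States satisfying walk: {Red, Off}.
States satisfying ¬yellow: {Green, Off}.
States satisfying A[walk U ¬yellow]: {Green, Off}.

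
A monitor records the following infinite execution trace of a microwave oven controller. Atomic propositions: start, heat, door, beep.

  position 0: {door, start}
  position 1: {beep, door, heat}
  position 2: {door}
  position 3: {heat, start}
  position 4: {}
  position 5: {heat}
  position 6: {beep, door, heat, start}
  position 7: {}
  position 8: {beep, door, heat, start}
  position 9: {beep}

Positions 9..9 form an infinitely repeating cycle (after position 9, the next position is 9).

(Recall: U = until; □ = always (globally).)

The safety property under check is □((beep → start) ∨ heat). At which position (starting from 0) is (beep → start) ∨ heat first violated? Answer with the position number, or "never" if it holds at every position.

9

Check (beep → start) ∨ heat at each position in order: 0 ✓, 1 ✓, 2 ✓, 3 ✓, 4 ✓, 5 ✓, 6 ✓, 7 ✓, 8 ✓.
At position 9 the labels are {beep}, so (beep → start) ∨ heat is false there. This is the first violation.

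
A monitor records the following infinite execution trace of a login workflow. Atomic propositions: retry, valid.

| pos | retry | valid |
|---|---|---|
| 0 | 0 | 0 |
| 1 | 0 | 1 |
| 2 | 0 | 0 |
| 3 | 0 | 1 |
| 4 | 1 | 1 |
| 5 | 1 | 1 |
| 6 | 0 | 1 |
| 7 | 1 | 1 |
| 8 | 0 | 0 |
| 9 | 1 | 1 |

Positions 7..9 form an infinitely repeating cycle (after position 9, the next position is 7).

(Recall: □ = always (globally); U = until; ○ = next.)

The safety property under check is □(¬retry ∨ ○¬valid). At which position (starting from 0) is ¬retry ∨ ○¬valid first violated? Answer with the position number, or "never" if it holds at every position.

4

Check ¬retry ∨ ○¬valid at each position in order: 0 ✓, 1 ✓, 2 ✓, 3 ✓.
At position 4 the labels are {retry, valid} and the next position 5 has {retry, valid}, so ¬retry ∨ ○¬valid is false there. This is the first violation.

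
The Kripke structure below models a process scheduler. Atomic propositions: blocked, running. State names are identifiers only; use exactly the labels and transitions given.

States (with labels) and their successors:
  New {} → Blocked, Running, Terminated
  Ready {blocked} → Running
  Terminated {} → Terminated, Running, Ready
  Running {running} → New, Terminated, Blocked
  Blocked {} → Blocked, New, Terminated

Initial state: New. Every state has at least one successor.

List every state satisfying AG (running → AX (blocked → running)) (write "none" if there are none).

States satisfying running → AX (blocked → running): {New, Ready, Terminated, Running, Blocked}.
States satisfying AG (running → AX (blocked → running)): {New, Ready, Terminated, Running, Blocked}.

{New, Ready, Terminated, Running, Blocked}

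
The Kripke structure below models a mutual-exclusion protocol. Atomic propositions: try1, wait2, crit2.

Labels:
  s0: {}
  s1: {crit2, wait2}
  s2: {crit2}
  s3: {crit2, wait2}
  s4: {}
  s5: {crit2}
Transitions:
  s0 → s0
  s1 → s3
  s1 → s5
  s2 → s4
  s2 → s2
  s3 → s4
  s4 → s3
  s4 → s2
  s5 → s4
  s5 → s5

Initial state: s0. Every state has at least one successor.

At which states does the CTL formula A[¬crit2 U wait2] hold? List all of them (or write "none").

{s1, s3}

States satisfying ¬crit2: {s0, s4}.
States satisfying wait2: {s1, s3}.
States satisfying A[¬crit2 U wait2]: {s1, s3}.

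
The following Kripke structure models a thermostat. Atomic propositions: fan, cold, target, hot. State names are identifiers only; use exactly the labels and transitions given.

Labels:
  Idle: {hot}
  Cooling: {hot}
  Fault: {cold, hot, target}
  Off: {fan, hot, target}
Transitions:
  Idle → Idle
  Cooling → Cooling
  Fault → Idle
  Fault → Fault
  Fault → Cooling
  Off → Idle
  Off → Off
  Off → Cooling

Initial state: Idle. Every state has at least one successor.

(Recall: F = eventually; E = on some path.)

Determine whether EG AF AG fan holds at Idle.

Violated

States satisfying AF AG fan: ∅.
States satisfying EG AF AG fan: ∅.
No suitable path/successor from Idle witnesses the formula.
Idle ∉ Sat(EG AF AG fan).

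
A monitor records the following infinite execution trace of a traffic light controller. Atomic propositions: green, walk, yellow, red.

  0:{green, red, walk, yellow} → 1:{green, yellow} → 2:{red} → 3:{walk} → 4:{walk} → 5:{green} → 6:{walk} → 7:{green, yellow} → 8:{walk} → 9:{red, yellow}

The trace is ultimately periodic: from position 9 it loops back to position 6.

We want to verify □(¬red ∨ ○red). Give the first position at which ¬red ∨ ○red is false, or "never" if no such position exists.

0

At position 0 the labels are {green, red, walk, yellow} and the next position 1 has {green, yellow}, so ¬red ∨ ○red is false there. This is the first violation.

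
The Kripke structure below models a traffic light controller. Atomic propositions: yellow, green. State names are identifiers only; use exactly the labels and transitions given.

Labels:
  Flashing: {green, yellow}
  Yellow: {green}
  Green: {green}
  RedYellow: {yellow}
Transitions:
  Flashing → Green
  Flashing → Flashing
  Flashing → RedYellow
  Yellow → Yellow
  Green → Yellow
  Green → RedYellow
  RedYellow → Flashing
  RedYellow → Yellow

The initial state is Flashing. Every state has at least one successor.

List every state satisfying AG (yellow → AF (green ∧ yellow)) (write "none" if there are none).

States satisfying yellow → AF (green ∧ yellow): {Flashing, Yellow, Green}.
States satisfying AG (yellow → AF (green ∧ yellow)): {Yellow}.

{Yellow}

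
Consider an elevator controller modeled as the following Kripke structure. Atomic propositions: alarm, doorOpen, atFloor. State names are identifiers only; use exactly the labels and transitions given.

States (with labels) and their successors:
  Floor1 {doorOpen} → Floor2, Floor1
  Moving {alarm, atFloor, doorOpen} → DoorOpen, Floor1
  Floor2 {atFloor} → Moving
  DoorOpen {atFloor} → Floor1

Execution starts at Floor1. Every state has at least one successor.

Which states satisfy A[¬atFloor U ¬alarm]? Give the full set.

States satisfying ¬atFloor: {Floor1}.
States satisfying ¬alarm: {Floor1, Floor2, DoorOpen}.
States satisfying A[¬atFloor U ¬alarm]: {Floor1, Floor2, DoorOpen}.

{Floor1, Floor2, DoorOpen}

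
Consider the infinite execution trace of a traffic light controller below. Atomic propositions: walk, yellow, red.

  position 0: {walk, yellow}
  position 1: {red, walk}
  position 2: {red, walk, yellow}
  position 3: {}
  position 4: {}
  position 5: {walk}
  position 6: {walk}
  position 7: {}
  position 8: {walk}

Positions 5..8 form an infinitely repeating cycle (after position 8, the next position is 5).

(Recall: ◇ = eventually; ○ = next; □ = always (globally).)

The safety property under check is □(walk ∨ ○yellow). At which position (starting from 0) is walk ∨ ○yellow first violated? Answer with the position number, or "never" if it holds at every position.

3

Check walk ∨ ○yellow at each position in order: 0 ✓, 1 ✓, 2 ✓.
At position 3 the labels are {} and the next position 4 has {}, so walk ∨ ○yellow is false there. This is the first violation.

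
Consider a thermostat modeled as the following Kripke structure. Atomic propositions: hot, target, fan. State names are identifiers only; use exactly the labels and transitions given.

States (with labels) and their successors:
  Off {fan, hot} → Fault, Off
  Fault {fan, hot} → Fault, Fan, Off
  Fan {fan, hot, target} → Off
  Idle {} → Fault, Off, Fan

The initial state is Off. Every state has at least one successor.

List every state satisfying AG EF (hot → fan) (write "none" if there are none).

{Off, Fault, Fan, Idle}

States satisfying EF (hot → fan): {Off, Fault, Fan, Idle}.
States satisfying AG EF (hot → fan): {Off, Fault, Fan, Idle}.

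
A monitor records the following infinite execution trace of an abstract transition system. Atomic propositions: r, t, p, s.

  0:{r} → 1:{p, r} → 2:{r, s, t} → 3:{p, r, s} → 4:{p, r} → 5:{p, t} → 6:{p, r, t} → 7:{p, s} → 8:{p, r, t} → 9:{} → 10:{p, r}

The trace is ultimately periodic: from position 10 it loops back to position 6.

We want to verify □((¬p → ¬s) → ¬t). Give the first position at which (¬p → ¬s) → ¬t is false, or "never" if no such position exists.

5

Check (¬p → ¬s) → ¬t at each position in order: 0 ✓, 1 ✓, 2 ✓, 3 ✓, 4 ✓.
At position 5 the labels are {p, t}, so (¬p → ¬s) → ¬t is false there. This is the first violation.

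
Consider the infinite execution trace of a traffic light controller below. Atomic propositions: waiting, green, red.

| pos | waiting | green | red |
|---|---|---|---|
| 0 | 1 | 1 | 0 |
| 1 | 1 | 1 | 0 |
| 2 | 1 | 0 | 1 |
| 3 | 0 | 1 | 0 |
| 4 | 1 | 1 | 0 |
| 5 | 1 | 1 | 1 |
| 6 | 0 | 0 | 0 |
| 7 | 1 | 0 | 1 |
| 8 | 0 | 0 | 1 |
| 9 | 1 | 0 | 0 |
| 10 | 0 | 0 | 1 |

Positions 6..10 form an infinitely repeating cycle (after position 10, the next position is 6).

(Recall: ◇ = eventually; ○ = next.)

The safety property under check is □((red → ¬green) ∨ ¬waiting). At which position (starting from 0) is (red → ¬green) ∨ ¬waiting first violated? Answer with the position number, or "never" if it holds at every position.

5

Check (red → ¬green) ∨ ¬waiting at each position in order: 0 ✓, 1 ✓, 2 ✓, 3 ✓, 4 ✓.
At position 5 the labels are {green, red, waiting}, so (red → ¬green) ∨ ¬waiting is false there. This is the first violation.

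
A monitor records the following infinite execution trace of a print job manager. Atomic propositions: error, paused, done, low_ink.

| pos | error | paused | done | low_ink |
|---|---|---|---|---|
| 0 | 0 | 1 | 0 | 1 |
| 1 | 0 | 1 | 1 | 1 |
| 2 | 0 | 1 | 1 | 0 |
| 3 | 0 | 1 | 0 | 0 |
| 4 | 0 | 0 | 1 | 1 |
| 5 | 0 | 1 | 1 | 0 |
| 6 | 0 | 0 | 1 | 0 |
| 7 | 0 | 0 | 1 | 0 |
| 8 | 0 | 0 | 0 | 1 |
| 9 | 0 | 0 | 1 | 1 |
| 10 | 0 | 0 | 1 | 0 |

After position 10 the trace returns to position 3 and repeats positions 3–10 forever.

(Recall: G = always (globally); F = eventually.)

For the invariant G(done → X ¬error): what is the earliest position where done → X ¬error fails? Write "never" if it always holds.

done → X ¬error holds at every position 0..10, and those are all the positions the trace ever visits, so the invariant G(done → X ¬error) is never violated.

never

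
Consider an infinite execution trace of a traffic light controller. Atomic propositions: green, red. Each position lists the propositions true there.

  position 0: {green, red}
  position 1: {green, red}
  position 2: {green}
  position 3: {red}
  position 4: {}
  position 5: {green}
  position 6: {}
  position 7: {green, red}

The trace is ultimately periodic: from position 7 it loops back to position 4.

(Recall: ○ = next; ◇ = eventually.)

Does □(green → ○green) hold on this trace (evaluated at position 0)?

green → ○green must hold at every position from 0 onward. It fails at position 2, so □(green → ○green) is false.
Positions where green holds: 0, 1, 2, 5, 7.
Check ○green at each: 0→ok, 1→ok, 2→fails, 5→fails, 7→fails.

Does not hold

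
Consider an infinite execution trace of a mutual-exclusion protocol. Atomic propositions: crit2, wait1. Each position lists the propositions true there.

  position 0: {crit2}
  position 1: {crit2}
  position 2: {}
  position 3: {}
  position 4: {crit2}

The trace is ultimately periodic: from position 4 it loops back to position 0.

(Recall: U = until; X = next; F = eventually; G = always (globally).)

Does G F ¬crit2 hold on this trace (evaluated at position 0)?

Holds

F ¬crit2 holds at every position 0..4, and those are all positions ever visited, so G F ¬crit2 holds.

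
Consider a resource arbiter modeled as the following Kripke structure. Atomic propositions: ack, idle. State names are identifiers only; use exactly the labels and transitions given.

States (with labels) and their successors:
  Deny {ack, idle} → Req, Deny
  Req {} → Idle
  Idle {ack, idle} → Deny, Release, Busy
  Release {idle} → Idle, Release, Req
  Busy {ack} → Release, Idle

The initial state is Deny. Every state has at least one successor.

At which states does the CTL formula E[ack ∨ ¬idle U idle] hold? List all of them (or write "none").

States satisfying ack ∨ ¬idle: {Deny, Req, Idle, Busy}.
States satisfying idle: {Deny, Idle, Release}.
States satisfying E[ack ∨ ¬idle U idle]: {Deny, Req, Idle, Release, Busy}.

{Deny, Req, Idle, Release, Busy}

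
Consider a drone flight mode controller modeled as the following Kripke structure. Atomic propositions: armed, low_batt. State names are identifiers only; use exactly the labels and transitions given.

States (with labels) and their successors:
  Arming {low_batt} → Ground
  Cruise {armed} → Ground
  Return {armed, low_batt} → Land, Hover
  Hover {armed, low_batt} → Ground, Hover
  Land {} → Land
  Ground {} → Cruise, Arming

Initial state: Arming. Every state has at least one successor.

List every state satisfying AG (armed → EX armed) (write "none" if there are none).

States satisfying armed → EX armed: {Arming, Return, Hover, Land, Ground}.
States satisfying AG (armed → EX armed): {Land}.

{Land}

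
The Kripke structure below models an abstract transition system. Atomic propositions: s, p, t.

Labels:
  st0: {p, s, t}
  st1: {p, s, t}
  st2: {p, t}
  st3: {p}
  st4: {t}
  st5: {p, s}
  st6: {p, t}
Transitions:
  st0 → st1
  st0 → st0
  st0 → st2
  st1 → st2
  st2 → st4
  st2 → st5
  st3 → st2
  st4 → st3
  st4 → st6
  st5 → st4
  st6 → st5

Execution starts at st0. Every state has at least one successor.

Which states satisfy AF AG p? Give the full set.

States satisfying AG p: ∅.
States satisfying AF AG p: ∅.

none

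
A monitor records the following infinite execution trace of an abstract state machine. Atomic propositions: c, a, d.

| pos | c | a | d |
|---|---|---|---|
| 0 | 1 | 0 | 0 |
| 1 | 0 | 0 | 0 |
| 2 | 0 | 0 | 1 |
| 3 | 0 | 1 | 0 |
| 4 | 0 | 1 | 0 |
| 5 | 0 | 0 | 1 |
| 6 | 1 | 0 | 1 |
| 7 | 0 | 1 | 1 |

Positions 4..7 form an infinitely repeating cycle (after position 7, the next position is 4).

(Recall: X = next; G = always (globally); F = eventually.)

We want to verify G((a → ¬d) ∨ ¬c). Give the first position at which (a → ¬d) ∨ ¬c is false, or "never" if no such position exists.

(a → ¬d) ∨ ¬c holds at every position 0..7, and those are all the positions the trace ever visits, so the invariant G((a → ¬d) ∨ ¬c) is never violated.

never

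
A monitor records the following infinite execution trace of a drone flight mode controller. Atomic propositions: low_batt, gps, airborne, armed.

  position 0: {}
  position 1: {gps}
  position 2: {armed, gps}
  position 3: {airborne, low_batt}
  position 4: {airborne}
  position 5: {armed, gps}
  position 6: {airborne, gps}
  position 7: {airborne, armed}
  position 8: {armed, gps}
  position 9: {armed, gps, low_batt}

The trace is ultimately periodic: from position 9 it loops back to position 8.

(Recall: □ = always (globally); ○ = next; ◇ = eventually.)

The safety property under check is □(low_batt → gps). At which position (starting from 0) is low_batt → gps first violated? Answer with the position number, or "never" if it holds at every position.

Check low_batt → gps at each position in order: 0 ✓, 1 ✓, 2 ✓.
At position 3 the labels are {airborne, low_batt}, so low_batt → gps is false there. This is the first violation.

3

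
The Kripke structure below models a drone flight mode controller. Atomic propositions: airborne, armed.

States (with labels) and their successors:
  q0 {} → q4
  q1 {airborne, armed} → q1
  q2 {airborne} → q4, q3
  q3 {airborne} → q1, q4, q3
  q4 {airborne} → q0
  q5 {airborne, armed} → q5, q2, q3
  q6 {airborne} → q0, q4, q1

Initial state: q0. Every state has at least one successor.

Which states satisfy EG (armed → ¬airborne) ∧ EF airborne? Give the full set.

States satisfying armed → ¬airborne: {q0, q2, q3, q4, q6}.
States satisfying EG (armed → ¬airborne): {q0, q2, q3, q4, q6}.
States satisfying airborne: {q1, q2, q3, q4, q5, q6}.
States satisfying EF airborne: {q0, q1, q2, q3, q4, q5, q6}.
States satisfying EG (armed → ¬airborne) ∧ EF airborne: {q0, q2, q3, q4, q6}.

{q0, q2, q3, q4, q6}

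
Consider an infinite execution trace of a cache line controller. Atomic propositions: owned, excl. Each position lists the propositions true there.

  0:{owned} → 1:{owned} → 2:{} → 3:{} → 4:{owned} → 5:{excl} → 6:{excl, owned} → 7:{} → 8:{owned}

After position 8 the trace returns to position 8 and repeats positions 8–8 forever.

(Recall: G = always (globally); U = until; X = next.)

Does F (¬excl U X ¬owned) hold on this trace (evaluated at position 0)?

¬excl U X ¬owned holds at position 0, which is reachable from 0, so F (¬excl U X ¬owned) holds.

Holds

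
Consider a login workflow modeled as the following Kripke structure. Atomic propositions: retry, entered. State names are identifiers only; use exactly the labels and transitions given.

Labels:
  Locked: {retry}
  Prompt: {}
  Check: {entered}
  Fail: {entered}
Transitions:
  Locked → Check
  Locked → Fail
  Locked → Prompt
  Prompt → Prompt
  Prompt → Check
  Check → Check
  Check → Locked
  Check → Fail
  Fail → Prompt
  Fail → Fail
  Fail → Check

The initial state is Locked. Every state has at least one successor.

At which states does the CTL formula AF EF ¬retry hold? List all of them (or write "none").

{Locked, Prompt, Check, Fail}

States satisfying EF ¬retry: {Locked, Prompt, Check, Fail}.
States satisfying AF EF ¬retry: {Locked, Prompt, Check, Fail}.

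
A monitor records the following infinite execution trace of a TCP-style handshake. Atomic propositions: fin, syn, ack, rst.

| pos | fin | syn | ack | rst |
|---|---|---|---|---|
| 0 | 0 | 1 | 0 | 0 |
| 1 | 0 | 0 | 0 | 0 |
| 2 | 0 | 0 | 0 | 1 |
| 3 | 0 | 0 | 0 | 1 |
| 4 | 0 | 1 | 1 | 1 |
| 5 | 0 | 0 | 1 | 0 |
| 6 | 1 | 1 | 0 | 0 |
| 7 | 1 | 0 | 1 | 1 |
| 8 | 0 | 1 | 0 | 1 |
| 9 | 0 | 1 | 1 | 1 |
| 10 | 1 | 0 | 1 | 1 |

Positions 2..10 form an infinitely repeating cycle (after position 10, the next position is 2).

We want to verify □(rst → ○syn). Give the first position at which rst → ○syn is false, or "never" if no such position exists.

2

Check rst → ○syn at each position in order: 0 ✓, 1 ✓.
At position 2 the labels are {rst} and the next position 3 has {rst}, so rst → ○syn is false there. This is the first violation.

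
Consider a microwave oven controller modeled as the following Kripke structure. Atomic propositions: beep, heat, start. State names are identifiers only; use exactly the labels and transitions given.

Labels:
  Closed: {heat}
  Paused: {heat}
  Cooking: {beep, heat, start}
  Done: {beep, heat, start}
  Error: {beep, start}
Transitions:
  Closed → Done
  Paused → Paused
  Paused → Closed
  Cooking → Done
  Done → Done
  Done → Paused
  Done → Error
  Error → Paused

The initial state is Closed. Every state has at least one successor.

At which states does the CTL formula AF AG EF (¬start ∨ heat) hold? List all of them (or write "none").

States satisfying AG EF (¬start ∨ heat): {Closed, Paused, Cooking, Done, Error}.
States satisfying AF AG EF (¬start ∨ heat): {Closed, Paused, Cooking, Done, Error}.

{Closed, Paused, Cooking, Done, Error}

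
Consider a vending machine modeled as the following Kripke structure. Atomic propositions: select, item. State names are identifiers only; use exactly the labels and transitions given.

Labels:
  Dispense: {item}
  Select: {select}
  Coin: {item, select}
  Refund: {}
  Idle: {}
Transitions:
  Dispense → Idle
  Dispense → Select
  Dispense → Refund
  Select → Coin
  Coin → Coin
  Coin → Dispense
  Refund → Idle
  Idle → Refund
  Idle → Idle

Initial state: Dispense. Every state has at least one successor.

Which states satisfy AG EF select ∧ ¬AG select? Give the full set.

none

States satisfying EF select: {Dispense, Select, Coin}.
States satisfying AG EF select: ∅.
States satisfying select: {Select, Coin}.
States satisfying AG select: ∅.
States satisfying ¬AG select: {Dispense, Select, Coin, Refund, Idle}.
States satisfying AG EF select ∧ ¬AG select: ∅.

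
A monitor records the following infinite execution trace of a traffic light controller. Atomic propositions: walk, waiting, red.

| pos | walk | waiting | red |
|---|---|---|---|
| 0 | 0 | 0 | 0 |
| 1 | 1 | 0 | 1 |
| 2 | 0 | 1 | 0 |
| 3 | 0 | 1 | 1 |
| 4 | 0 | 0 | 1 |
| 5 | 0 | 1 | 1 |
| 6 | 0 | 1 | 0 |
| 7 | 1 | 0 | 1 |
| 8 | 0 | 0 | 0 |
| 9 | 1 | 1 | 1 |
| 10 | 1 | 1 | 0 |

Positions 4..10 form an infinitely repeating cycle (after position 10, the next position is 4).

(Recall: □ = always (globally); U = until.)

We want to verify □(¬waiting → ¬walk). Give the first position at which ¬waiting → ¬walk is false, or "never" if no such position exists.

Check ¬waiting → ¬walk at each position in order: 0 ✓.
At position 1 the labels are {red, walk}, so ¬waiting → ¬walk is false there. This is the first violation.

1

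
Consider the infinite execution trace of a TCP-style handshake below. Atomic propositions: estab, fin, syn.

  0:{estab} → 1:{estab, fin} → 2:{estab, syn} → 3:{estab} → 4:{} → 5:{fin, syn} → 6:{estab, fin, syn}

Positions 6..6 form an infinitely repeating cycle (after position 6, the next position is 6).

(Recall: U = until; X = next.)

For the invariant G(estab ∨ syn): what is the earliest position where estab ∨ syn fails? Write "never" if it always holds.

Check estab ∨ syn at each position in order: 0 ✓, 1 ✓, 2 ✓, 3 ✓.
At position 4 the labels are {}, so estab ∨ syn is false there. This is the first violation.

4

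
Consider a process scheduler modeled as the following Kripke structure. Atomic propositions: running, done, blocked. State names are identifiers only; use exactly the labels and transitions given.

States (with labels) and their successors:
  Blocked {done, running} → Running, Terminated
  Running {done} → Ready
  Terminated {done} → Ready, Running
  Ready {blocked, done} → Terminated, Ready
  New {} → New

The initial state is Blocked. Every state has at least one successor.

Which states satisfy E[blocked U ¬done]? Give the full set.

States satisfying blocked: {Ready}.
States satisfying ¬done: {New}.
States satisfying E[blocked U ¬done]: {New}.

{New}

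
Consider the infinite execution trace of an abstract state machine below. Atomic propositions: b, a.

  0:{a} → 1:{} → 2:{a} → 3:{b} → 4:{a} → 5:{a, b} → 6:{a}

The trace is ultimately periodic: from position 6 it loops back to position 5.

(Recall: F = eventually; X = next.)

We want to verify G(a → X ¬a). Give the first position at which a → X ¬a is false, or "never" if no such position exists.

4

Check a → X ¬a at each position in order: 0 ✓, 1 ✓, 2 ✓, 3 ✓.
At position 4 the labels are {a} and the next position 5 has {a, b}, so a → X ¬a is false there. This is the first violation.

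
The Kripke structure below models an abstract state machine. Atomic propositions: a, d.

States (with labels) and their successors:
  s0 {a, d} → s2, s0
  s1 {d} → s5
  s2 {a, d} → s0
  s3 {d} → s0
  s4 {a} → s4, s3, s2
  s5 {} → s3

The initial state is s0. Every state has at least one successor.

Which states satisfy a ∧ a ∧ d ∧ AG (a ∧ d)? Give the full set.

{s0, s2}

States satisfying a ∧ d: {s0, s2}.
States satisfying a ∧ a ∧ d: {s0, s2}.
States satisfying AG (a ∧ d): {s0, s2}.
States satisfying a ∧ a ∧ d ∧ AG (a ∧ d): {s0, s2}.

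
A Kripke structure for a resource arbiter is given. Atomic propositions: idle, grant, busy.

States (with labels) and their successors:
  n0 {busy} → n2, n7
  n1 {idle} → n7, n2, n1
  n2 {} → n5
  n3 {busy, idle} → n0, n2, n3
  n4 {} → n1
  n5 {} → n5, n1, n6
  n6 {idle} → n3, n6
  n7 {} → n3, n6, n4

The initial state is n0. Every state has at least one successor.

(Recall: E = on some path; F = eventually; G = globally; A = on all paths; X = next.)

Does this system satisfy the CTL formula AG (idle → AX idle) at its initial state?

Does not hold

States satisfying idle → AX idle: {n0, n2, n4, n5, n6, n7}.
States satisfying AG (idle → AX idle): ∅.
n1 is reachable from n0 and violates idle → AX idle, so AG fails at n0.
n0 ∉ Sat(AG (idle → AX idle)).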